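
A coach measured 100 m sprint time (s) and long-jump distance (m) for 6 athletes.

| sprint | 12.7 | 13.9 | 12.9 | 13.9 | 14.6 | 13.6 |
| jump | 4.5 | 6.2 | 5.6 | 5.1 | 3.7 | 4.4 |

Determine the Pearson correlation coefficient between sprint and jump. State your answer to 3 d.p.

n = 6, Σx = 81.6, Σy = 29.5, Σx² = 1112.24, Σy² = 149.11, Σxy = 400.32
nΣxy − ΣxΣy = 2401.92 − 2407.2 = -5.28
nΣx² − (Σx)² = 6673.44 − 6658.56 = 14.88; nΣy² − (Σy)² = 894.66 − 870.25 = 24.41
r = -5.28 / √(14.88 × 24.41) = -5.28 / 19.0584 ≈ -0.277

-0.277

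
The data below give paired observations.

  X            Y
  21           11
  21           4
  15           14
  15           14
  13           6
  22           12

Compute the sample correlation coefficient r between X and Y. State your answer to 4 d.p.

-0.1311

n = 6, ΣX = 107, ΣY = 61, ΣX² = 1985, ΣY² = 709, ΣXY = 1077
nΣXY − ΣXΣY = 6462 − 6527 = -65
nΣX² − (ΣX)² = 11910 − 11449 = 461; nΣY² − (ΣY)² = 4254 − 3721 = 533
r = -65 / √(461 × 533) = -65 / 495.6945 ≈ -0.1311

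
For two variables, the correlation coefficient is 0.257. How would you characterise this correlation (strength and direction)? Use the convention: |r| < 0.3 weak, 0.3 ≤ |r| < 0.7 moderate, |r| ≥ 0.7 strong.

weak positive

r = 0.257 > 0 so the relationship is positive.
|r| = 0.257, which falls in the weak range.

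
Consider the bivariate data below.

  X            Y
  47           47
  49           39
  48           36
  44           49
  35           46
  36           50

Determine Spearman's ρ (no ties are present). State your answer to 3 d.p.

Rank X: 4, 6, 5, 3, 1, 2
Rank Y: 4, 2, 1, 5, 3, 6
d = rank(X) − rank(Y): 0, 4, 4, -2, -2, -4; Σd² = 56
ρ = 1 − 6Σd² / [n(n²−1)] = 1 − 6×56 / (6×35) = 1 − 336/210 ≈ -0.600

-0.600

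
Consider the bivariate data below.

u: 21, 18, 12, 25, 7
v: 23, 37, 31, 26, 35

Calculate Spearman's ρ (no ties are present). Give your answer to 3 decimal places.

-0.600

Rank u: 4, 3, 2, 5, 1
Rank v: 1, 5, 3, 2, 4
d = rank(u) − rank(v): 3, -2, -1, 3, -3; Σd² = 32
ρ = 1 − 6Σd² / [n(n²−1)] = 1 − 6×32 / (5×24) = 1 − 192/120 ≈ -0.600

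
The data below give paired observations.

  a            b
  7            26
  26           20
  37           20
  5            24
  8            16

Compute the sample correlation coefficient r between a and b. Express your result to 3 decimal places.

-0.315

n = 5, Σa = 83, Σb = 106, Σa² = 2183, Σb² = 2308, Σab = 1690
nΣab − ΣaΣb = 8450 − 8798 = -348
nΣa² − (Σa)² = 10915 − 6889 = 4026; nΣb² − (Σb)² = 11540 − 11236 = 304
r = -348 / √(4026 × 304) = -348 / 1106.3019 ≈ -0.315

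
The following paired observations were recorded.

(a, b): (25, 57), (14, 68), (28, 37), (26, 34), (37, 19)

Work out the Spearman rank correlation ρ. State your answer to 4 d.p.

Rank a: 2, 1, 4, 3, 5
Rank b: 4, 5, 3, 2, 1
d = rank(a) − rank(b): -2, -4, 1, 1, 4; Σd² = 38
ρ = 1 − 6Σd² / [n(n²−1)] = 1 − 6×38 / (5×24) = 1 − 228/120 ≈ -0.9000

-0.9000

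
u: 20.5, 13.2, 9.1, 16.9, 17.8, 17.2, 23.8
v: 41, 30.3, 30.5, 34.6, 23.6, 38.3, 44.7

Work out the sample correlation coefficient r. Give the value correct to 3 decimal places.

0.639

n = 7, Σu = 118.5, Σv = 243, Σu² = 2142.03, Σv² = 8748.44, Σuv = 4245.45
nΣuv − ΣuΣv = 29718.15 − 28795.5 = 922.65
nΣu² − (Σu)² = 14994.21 − 14042.25 = 951.96; nΣv² − (Σv)² = 61239.08 − 59049 = 2190.08
r = 922.65 / √(951.96 × 2190.08) = 922.65 / 1443.9074 ≈ 0.639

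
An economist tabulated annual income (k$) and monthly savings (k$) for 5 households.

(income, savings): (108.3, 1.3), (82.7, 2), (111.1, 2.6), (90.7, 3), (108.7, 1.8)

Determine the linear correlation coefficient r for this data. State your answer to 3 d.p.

-0.304

n = 5, Σx = 501.5, Σy = 10.7, Σx² = 50953.57, Σy² = 24.69, Σxy = 1062.81
nΣxy − ΣxΣy = 5314.05 − 5366.05 = -52
nΣx² − (Σx)² = 254767.85 − 251502.25 = 3265.6; nΣy² − (Σy)² = 123.45 − 114.49 = 8.96
r = -52 / √(3265.6 × 8.96) = -52 / 171.0549 ≈ -0.304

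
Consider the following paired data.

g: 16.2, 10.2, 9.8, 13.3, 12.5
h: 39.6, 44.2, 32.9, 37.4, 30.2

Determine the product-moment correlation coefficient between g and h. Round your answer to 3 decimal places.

0.077

n = 5, Σg = 62, Σh = 184.3, Σg² = 795.66, Σh² = 6915.01, Σgh = 2289.7
nΣgh − ΣgΣh = 11448.5 − 11426.6 = 21.9
nΣg² − (Σg)² = 3978.3 − 3844 = 134.3; nΣh² − (Σh)² = 34575.05 − 33966.49 = 608.56
r = 21.9 / √(134.3 × 608.56) = 21.9 / 285.8839 ≈ 0.077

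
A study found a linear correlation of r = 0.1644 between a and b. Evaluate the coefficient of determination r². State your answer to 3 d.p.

0.027

r² = (0.1644)² = 0.027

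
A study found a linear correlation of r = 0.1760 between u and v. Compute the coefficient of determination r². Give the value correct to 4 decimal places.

0.0310

r² = (0.1760)² = 0.0310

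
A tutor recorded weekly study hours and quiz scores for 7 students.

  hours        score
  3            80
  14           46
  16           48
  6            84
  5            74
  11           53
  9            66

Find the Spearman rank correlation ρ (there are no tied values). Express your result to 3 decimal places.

-0.857

Rank hours: 1, 6, 7, 3, 2, 5, 4
Rank score: 6, 1, 2, 7, 5, 3, 4
d = rank(hours) − rank(score): -5, 5, 5, -4, -3, 2, 0; Σd² = 104
ρ = 1 − 6Σd² / [n(n²−1)] = 1 − 6×104 / (7×48) = 1 − 624/336 ≈ -0.857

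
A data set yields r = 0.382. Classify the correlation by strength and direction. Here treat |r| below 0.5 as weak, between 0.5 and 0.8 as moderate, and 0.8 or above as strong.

r = 0.382 > 0 so the relationship is positive.
|r| = 0.382, which falls in the weak range.

weak positive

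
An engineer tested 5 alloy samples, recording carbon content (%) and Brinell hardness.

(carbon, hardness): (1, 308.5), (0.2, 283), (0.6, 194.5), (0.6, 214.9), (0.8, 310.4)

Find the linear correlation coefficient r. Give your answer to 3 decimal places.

n = 5, Σx = 3.2, Σy = 1311.3, Σx² = 2.4, Σy² = 355621.67, Σxy = 859.06
nΣxy − ΣxΣy = 4295.3 − 4196.16 = 99.14
nΣx² − (Σx)² = 12 − 10.24 = 1.76; nΣy² − (Σy)² = 1778108.35 − 1719507.69 = 58600.66
r = 99.14 / √(1.76 × 58600.66) = 99.14 / 321.1497 ≈ 0.309

0.309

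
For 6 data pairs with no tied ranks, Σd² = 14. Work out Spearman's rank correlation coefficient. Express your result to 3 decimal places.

ρ = 1 − 6Σd² / [n(n²−1)] = 1 − 6×14 / (6×35)
  = 1 − 84/210 = 1 − 0.4000 ≈ 0.600

0.600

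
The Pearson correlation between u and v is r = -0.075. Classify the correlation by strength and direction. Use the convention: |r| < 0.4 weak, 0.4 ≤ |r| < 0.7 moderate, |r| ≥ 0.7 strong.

r = -0.075 < 0 so the relationship is negative.
|r| = 0.075, which falls in the weak range.

weak negative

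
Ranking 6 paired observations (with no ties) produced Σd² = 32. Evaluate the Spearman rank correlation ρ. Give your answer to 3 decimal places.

0.086

ρ = 1 − 6Σd² / [n(n²−1)] = 1 − 6×32 / (6×35)
  = 1 − 192/210 = 1 − 0.9143 ≈ 0.086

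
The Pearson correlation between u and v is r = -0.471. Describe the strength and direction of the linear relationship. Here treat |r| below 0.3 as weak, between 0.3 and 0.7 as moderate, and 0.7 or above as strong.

r = -0.471 < 0 so the relationship is negative.
|r| = 0.471, which falls in the moderate range.

moderate negative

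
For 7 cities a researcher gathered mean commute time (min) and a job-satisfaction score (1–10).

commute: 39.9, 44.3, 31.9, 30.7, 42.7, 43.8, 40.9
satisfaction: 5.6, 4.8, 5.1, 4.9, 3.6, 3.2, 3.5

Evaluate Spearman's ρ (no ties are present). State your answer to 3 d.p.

-0.607

Rank commute: 3, 7, 2, 1, 5, 6, 4
Rank satisfaction: 7, 4, 6, 5, 3, 1, 2
d = rank(commute) − rank(satisfaction): -4, 3, -4, -4, 2, 5, 2; Σd² = 90
ρ = 1 − 6Σd² / [n(n²−1)] = 1 − 6×90 / (7×48) = 1 − 540/336 ≈ -0.607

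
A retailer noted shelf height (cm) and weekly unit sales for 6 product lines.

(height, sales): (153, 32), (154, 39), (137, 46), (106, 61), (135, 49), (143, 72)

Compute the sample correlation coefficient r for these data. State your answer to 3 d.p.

n = 6, Σx = 828, Σy = 299, Σx² = 115804, Σy² = 15967, Σxy = 40581
nΣxy − ΣxΣy = 243486 − 247572 = -4086
nΣx² − (Σx)² = 694824 − 685584 = 9240; nΣy² − (Σy)² = 95802 − 89401 = 6401
r = -4086 / √(9240 × 6401) = -4086 / 7690.5943 ≈ -0.531

-0.531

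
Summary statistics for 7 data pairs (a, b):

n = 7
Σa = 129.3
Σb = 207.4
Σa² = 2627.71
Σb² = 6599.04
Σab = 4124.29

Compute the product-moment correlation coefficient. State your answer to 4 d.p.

0.8897

r = (nΣab − ΣaΣb) / √[(nΣa² − (Σa)²)(nΣb² − (Σb)²)]
Numerator: 7×4124.29 − 129.3×207.4 = 2053.21
Denominator: √[(18393.97 − 16718.49)(46193.28 − 43014.76)] = √[1675.48 × 3178.52] = 2307.7146
r = 2053.21 / 2307.7146 ≈ 0.8897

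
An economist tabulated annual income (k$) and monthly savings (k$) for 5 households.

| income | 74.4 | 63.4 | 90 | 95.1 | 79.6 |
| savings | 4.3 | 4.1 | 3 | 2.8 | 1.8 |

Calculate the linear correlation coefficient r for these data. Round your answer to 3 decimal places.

n = 5, Σx = 402.5, Σy = 16, Σx² = 33035.09, Σy² = 55.38, Σxy = 1259.42
nΣxy − ΣxΣy = 6297.1 − 6440 = -142.9
nΣx² − (Σx)² = 165175.45 − 162006.25 = 3169.2; nΣy² − (Σy)² = 276.9 − 256 = 20.9
r = -142.9 / √(3169.2 × 20.9) = -142.9 / 257.3641 ≈ -0.555

-0.555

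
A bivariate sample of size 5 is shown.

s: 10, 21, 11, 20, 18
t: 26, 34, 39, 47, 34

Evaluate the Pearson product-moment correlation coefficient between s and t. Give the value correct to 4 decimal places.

0.4722

n = 5, Σs = 80, Σt = 180, Σs² = 1386, Σt² = 6718, Σst = 2955
nΣst − ΣsΣt = 14775 − 14400 = 375
nΣs² − (Σs)² = 6930 − 6400 = 530; nΣt² − (Σt)² = 33590 − 32400 = 1190
r = 375 / √(530 × 1190) = 375 / 794.1662 ≈ 0.4722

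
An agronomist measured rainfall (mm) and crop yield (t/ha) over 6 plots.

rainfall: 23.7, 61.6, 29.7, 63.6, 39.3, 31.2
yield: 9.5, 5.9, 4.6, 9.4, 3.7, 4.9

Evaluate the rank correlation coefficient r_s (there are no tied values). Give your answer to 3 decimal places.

Rank rainfall: 1, 5, 2, 6, 4, 3
Rank yield: 6, 4, 2, 5, 1, 3
d = rank(rainfall) − rank(yield): -5, 1, 0, 1, 3, 0; Σd² = 36
ρ = 1 − 6Σd² / [n(n²−1)] = 1 − 6×36 / (6×35) = 1 − 216/210 ≈ -0.029

-0.029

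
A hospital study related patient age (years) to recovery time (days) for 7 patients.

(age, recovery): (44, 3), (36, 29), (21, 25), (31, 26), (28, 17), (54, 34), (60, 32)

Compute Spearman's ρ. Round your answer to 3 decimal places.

Rank age: 5, 4, 1, 3, 2, 6, 7
Rank recovery: 1, 5, 3, 4, 2, 7, 6
d = rank(age) − rank(recovery): 4, -1, -2, -1, 0, -1, 1; Σd² = 24
ρ = 1 − 6Σd² / [n(n²−1)] = 1 − 6×24 / (7×48) = 1 − 144/336 ≈ 0.571

0.571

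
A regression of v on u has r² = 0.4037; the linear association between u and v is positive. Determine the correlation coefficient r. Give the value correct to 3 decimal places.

|r| = √0.4037 = 0.635
The association is positive, so r = 0.635.

0.635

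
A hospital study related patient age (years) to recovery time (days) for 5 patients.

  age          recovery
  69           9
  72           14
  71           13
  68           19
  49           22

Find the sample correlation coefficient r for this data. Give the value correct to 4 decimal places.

-0.7402

n = 5, Σx = 329, Σy = 77, Σx² = 22011, Σy² = 1291, Σxy = 4922
nΣxy − ΣxΣy = 24610 − 25333 = -723
nΣx² − (Σx)² = 110055 − 108241 = 1814; nΣy² − (Σy)² = 6455 − 5929 = 526
r = -723 / √(1814 × 526) = -723 / 976.8132 ≈ -0.7402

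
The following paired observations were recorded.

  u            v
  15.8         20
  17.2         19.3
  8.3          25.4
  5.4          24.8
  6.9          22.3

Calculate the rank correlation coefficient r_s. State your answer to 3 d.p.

Rank u: 4, 5, 3, 1, 2
Rank v: 2, 1, 5, 4, 3
d = rank(u) − rank(v): 2, 4, -2, -3, -1; Σd² = 34
ρ = 1 − 6Σd² / [n(n²−1)] = 1 − 6×34 / (5×24) = 1 − 204/120 ≈ -0.700

-0.700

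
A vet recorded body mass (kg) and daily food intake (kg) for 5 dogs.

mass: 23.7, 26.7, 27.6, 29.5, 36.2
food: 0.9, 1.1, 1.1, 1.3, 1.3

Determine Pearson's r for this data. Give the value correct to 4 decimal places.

n = 5, Σx = 143.7, Σy = 5.7, Σx² = 4217.03, Σy² = 6.61, Σxy = 166.47
nΣxy − ΣxΣy = 832.35 − 819.09 = 13.26
nΣx² − (Σx)² = 21085.15 − 20649.69 = 435.46; nΣy² − (Σy)² = 33.05 − 32.49 = 0.56
r = 13.26 / √(435.46 × 0.56) = 13.26 / 15.6159 ≈ 0.8491

0.8491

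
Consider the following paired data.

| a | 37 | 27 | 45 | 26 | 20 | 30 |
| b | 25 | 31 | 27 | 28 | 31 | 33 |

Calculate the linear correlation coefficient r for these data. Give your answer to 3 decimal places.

n = 6, Σa = 185, Σb = 175, Σa² = 6099, Σb² = 5149, Σab = 5315
nΣab − ΣaΣb = 31890 − 32375 = -485
nΣa² − (Σa)² = 36594 − 34225 = 2369; nΣb² − (Σb)² = 30894 − 30625 = 269
r = -485 / √(2369 × 269) = -485 / 798.2863 ≈ -0.608

-0.608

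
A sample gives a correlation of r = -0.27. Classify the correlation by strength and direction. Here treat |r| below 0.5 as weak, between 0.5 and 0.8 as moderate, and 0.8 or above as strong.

r = -0.27 < 0 so the relationship is negative.
|r| = 0.27, which falls in the weak range.

weak negative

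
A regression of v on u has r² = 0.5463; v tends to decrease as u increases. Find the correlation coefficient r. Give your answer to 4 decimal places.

-0.7391

|r| = √0.5463 = 0.7391
The association is negative, so r = −0.7391.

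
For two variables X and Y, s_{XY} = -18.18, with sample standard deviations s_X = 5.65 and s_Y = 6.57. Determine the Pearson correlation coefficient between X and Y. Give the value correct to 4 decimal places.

r = Cov(X,Y) / (s_X · s_Y) = -18.18 / (5.65 × 6.57)
  = -18.18 / 37.1205 ≈ -0.4898

-0.4898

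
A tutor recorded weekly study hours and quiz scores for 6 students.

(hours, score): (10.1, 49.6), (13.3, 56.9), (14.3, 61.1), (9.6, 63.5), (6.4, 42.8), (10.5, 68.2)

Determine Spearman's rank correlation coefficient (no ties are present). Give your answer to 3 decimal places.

0.371

Rank hours: 3, 5, 6, 2, 1, 4
Rank score: 2, 3, 4, 5, 1, 6
d = rank(hours) − rank(score): 1, 2, 2, -3, 0, -2; Σd² = 22
ρ = 1 − 6Σd² / [n(n²−1)] = 1 − 6×22 / (6×35) = 1 − 132/210 ≈ 0.371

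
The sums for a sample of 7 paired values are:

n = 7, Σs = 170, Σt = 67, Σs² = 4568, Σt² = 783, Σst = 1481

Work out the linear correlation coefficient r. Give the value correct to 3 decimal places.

-0.586

r = (nΣst − ΣsΣt) / √[(nΣs² − (Σs)²)(nΣt² − (Σt)²)]
Numerator: 7×1481 − 170×67 = -1023
Denominator: √[(31976 − 28900)(5481 − 4489)] = √[3076 × 992] = 1746.8234
r = -1023 / 1746.8234 ≈ -0.586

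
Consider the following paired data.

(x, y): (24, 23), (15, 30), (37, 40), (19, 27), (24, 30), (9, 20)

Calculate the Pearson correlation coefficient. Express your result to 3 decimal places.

n = 6, Σx = 128, Σy = 170, Σx² = 3188, Σy² = 5058, Σxy = 3895
nΣxy − ΣxΣy = 23370 − 21760 = 1610
nΣx² − (Σx)² = 19128 − 16384 = 2744; nΣy² − (Σy)² = 30348 − 28900 = 1448
r = 1610 / √(2744 × 1448) = 1610 / 1993.3168 ≈ 0.808

0.808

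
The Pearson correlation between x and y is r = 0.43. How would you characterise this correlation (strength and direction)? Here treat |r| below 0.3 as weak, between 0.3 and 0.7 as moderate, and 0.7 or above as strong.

moderate positive

r = 0.43 > 0 so the relationship is positive.
|r| = 0.43, which falls in the moderate range.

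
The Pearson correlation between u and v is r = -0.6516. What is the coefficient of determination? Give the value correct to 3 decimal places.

r² = (-0.6516)² = 0.425

0.425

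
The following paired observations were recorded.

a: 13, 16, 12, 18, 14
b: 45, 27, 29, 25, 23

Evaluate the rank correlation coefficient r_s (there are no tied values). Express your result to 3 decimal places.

-0.600

Rank a: 2, 4, 1, 5, 3
Rank b: 5, 3, 4, 2, 1
d = rank(a) − rank(b): -3, 1, -3, 3, 2; Σd² = 32
ρ = 1 − 6Σd² / [n(n²−1)] = 1 − 6×32 / (5×24) = 1 − 192/120 ≈ -0.600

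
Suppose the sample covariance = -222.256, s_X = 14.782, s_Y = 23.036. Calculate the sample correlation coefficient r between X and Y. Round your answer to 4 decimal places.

-0.6527

r = Cov(X,Y) / (s_X · s_Y) = -222.256 / (14.782 × 23.036)
  = -222.256 / 340.5182 ≈ -0.6527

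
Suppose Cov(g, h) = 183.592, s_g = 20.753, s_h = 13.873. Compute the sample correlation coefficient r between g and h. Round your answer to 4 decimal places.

r = Cov(g,h) / (s_g · s_h) = 183.592 / (20.753 × 13.873)
  = 183.592 / 287.9064 ≈ 0.6377

0.6377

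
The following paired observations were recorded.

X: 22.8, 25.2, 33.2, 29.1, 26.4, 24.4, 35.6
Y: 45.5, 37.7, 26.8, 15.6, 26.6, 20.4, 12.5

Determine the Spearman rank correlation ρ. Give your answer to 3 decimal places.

Rank X: 1, 3, 6, 5, 4, 2, 7
Rank Y: 7, 6, 5, 2, 4, 3, 1
d = rank(X) − rank(Y): -6, -3, 1, 3, 0, -1, 6; Σd² = 92
ρ = 1 − 6Σd² / [n(n²−1)] = 1 − 6×92 / (7×48) = 1 − 552/336 ≈ -0.643

-0.643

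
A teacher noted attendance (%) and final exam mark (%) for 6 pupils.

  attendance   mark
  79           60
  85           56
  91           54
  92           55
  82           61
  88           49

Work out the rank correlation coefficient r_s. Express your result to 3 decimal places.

-0.714

Rank attendance: 1, 3, 5, 6, 2, 4
Rank mark: 5, 4, 2, 3, 6, 1
d = rank(attendance) − rank(mark): -4, -1, 3, 3, -4, 3; Σd² = 60
ρ = 1 − 6Σd² / [n(n²−1)] = 1 − 6×60 / (6×35) = 1 − 360/210 ≈ -0.714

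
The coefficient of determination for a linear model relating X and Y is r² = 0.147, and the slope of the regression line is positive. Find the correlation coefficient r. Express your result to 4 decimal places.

0.3834

|r| = √0.147 = 0.3834
The association is positive, so r = 0.3834.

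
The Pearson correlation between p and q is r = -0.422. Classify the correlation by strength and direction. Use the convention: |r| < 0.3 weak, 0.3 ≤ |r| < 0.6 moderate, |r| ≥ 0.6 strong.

r = -0.422 < 0 so the relationship is negative.
|r| = 0.422, which falls in the moderate range.

moderate negative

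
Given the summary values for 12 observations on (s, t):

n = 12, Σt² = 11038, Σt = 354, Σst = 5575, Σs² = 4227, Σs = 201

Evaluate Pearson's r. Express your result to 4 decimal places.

r = (nΣst − ΣsΣt) / √[(nΣs² − (Σs)²)(nΣt² − (Σt)²)]
Numerator: 12×5575 − 201×354 = -4254
Denominator: √[(50724 − 40401)(132456 − 125316)] = √[10323 × 7140] = 8585.2327
r = -4254 / 8585.2327 ≈ -0.4955

-0.4955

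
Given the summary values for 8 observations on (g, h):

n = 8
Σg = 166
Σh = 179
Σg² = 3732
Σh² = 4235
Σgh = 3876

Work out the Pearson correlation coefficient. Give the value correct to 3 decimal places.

0.629

r = (nΣgh − ΣgΣh) / √[(nΣg² − (Σg)²)(nΣh² − (Σh)²)]
Numerator: 8×3876 − 166×179 = 1294
Denominator: √[(29856 − 27556)(33880 − 32041)] = √[2300 × 1839] = 2056.6234
r = 1294 / 2056.6234 ≈ 0.629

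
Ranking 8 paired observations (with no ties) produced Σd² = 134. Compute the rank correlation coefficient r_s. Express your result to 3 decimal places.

ρ = 1 − 6Σd² / [n(n²−1)] = 1 − 6×134 / (8×63)
  = 1 − 804/504 = 1 − 1.5952 ≈ -0.595

-0.595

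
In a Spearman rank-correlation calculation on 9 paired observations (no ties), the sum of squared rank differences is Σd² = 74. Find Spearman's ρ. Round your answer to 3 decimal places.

ρ = 1 − 6Σd² / [n(n²−1)] = 1 − 6×74 / (9×80)
  = 1 − 444/720 = 1 − 0.6167 ≈ 0.383

0.383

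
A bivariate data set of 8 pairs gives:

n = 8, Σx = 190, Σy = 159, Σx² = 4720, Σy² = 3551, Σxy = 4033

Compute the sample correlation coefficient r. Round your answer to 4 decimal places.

r = (nΣxy − ΣxΣy) / √[(nΣx² − (Σx)²)(nΣy² − (Σy)²)]
Numerator: 8×4033 − 190×159 = 2054
Denominator: √[(37760 − 36100)(28408 − 25281)] = √[1660 × 3127] = 2278.3371
r = 2054 / 2278.3371 ≈ 0.9015

0.9015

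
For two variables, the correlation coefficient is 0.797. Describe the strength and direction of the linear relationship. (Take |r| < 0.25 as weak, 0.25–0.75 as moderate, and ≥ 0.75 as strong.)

r = 0.797 > 0 so the relationship is positive.
|r| = 0.797, which falls in the strong range.

strong positive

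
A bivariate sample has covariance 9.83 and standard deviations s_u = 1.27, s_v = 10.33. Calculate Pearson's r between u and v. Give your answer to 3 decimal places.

r = Cov(u,v) / (s_u · s_v) = 9.83 / (1.27 × 10.33)
  = 9.83 / 13.1191 ≈ 0.749

0.749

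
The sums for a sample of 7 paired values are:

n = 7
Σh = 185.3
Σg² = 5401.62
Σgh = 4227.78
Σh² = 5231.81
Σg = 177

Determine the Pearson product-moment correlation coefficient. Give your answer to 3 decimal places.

-0.832

r = (nΣgh − ΣgΣh) / √[(nΣg² − (Σg)²)(nΣh² − (Σh)²)]
Numerator: 7×4227.78 − 177×185.3 = -3203.64
Denominator: √[(37811.34 − 31329)(36622.67 − 34336.09)] = √[6482.34 × 2286.58] = 3849.9856
r = -3203.64 / 3849.9856 ≈ -0.832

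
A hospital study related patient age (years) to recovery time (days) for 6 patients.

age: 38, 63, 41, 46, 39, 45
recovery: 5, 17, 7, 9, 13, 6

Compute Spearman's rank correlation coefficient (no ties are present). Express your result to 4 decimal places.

0.6000

Rank age: 1, 6, 3, 5, 2, 4
Rank recovery: 1, 6, 3, 4, 5, 2
d = rank(age) − rank(recovery): 0, 0, 0, 1, -3, 2; Σd² = 14
ρ = 1 − 6Σd² / [n(n²−1)] = 1 − 6×14 / (6×35) = 1 − 84/210 ≈ 0.6000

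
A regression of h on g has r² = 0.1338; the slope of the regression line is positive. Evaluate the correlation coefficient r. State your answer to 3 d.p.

|r| = √0.1338 = 0.366
The association is positive, so r = 0.366.

0.366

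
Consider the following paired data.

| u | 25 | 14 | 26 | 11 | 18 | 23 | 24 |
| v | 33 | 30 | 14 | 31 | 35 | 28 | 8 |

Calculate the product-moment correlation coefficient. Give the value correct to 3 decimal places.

n = 7, Σu = 141, Σv = 179, Σu² = 3047, Σv² = 5219, Σuv = 3416
nΣuv − ΣuΣv = 23912 − 25239 = -1327
nΣu² − (Σu)² = 21329 − 19881 = 1448; nΣv² − (Σv)² = 36533 − 32041 = 4492
r = -1327 / √(1448 × 4492) = -1327 / 2550.3757 ≈ -0.520

-0.520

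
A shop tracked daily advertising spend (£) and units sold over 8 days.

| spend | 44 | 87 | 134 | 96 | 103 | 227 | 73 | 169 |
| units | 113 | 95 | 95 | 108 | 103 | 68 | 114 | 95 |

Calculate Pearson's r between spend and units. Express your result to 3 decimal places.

n = 8, Σx = 933, Σy = 791, Σx² = 132705, Σy² = 79737, Σxy = 86757
nΣxy − ΣxΣy = 694056 − 738003 = -43947
nΣx² − (Σx)² = 1061640 − 870489 = 191151; nΣy² − (Σy)² = 637896 − 625681 = 12215
r = -43947 / √(191151 × 12215) = -43947 / 48320.9009 ≈ -0.909

-0.909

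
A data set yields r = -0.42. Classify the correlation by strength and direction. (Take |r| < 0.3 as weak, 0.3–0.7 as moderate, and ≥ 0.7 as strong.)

r = -0.42 < 0 so the relationship is negative.
|r| = 0.42, which falls in the moderate range.

moderate negative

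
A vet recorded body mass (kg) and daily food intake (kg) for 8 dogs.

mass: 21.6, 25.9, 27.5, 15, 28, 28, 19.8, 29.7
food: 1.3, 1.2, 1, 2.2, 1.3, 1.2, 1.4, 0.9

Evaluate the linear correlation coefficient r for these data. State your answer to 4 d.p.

-0.8839

n = 8, Σx = 195.5, Σy = 10.5, Σx² = 4960.75, Σy² = 14.87, Σxy = 244.11
nΣxy − ΣxΣy = 1952.88 − 2052.75 = -99.87
nΣx² − (Σx)² = 39686 − 38220.25 = 1465.75; nΣy² − (Σy)² = 118.96 − 110.25 = 8.71
r = -99.87 / √(1465.75 × 8.71) = -99.87 / 112.9897 ≈ -0.8839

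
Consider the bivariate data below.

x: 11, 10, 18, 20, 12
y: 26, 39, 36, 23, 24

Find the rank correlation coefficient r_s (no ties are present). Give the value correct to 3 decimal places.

Rank x: 2, 1, 4, 5, 3
Rank y: 3, 5, 4, 1, 2
d = rank(x) − rank(y): -1, -4, 0, 4, 1; Σd² = 34
ρ = 1 − 6Σd² / [n(n²−1)] = 1 − 6×34 / (5×24) = 1 − 204/120 ≈ -0.700

-0.700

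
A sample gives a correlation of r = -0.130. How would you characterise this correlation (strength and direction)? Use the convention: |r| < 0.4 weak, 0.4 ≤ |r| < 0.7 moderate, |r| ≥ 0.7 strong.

r = -0.130 < 0 so the relationship is negative.
|r| = 0.130, which falls in the weak range.

weak negative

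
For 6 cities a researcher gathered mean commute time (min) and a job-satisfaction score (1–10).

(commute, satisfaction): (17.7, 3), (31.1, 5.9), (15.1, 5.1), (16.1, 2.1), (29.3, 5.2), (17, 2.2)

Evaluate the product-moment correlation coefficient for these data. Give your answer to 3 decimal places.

0.707

n = 6, Σx = 126.3, Σy = 23.5, Σx² = 2915.21, Σy² = 106.11, Σxy = 537.17
nΣxy − ΣxΣy = 3223.02 − 2968.05 = 254.97
nΣx² − (Σx)² = 17491.26 − 15951.69 = 1539.57; nΣy² − (Σy)² = 636.66 − 552.25 = 84.41
r = 254.97 / √(1539.57 × 84.41) = 254.97 / 360.4929 ≈ 0.707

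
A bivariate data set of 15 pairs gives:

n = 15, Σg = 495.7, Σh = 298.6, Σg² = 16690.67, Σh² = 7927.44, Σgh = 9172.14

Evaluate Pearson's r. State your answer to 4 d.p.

-0.8879

r = (nΣgh − ΣgΣh) / √[(nΣg² − (Σg)²)(nΣh² − (Σh)²)]
Numerator: 15×9172.14 − 495.7×298.6 = -10433.92
Denominator: √[(250360.05 − 245718.49)(118911.6 − 89161.96)] = √[4641.56 × 29749.64] = 11750.9463
r = -10433.92 / 11750.9463 ≈ -0.8879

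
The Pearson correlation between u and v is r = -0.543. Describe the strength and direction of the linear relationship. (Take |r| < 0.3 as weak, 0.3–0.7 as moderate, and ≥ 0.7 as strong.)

moderate negative

r = -0.543 < 0 so the relationship is negative.
|r| = 0.543, which falls in the moderate range.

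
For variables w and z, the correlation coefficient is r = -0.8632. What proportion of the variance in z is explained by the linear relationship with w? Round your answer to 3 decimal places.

r² = (-0.8632)² = 0.745

0.745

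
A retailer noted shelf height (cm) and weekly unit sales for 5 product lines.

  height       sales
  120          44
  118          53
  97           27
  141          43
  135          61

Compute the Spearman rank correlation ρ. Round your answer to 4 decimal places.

Rank height: 3, 2, 1, 5, 4
Rank sales: 3, 4, 1, 2, 5
d = rank(height) − rank(sales): 0, -2, 0, 3, -1; Σd² = 14
ρ = 1 − 6Σd² / [n(n²−1)] = 1 − 6×14 / (5×24) = 1 − 84/120 ≈ 0.3000

0.3000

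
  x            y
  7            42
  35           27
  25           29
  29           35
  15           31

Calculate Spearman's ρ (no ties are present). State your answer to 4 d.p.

Rank x: 1, 5, 3, 4, 2
Rank y: 5, 1, 2, 4, 3
d = rank(x) − rank(y): -4, 4, 1, 0, -1; Σd² = 34
ρ = 1 − 6Σd² / [n(n²−1)] = 1 − 6×34 / (5×24) = 1 − 204/120 ≈ -0.7000

-0.7000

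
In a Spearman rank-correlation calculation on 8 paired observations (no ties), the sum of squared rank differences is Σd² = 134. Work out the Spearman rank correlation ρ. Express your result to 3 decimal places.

ρ = 1 − 6Σd² / [n(n²−1)] = 1 − 6×134 / (8×63)
  = 1 − 804/504 = 1 − 1.5952 ≈ -0.595

-0.595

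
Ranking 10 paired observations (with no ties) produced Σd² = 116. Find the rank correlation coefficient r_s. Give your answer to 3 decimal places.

0.297

ρ = 1 − 6Σd² / [n(n²−1)] = 1 − 6×116 / (10×99)
  = 1 − 696/990 = 1 − 0.7030 ≈ 0.297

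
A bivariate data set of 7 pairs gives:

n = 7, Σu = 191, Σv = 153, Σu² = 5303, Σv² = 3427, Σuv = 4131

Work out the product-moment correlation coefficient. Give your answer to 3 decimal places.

r = (nΣuv − ΣuΣv) / √[(nΣu² − (Σu)²)(nΣv² − (Σv)²)]
Numerator: 7×4131 − 191×153 = -306
Denominator: √[(37121 − 36481)(23989 − 23409)] = √[640 × 580] = 609.2618
r = -306 / 609.2618 ≈ -0.502

-0.502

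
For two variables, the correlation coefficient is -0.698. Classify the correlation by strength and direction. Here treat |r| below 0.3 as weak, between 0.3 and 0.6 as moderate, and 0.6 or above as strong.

strong negative

r = -0.698 < 0 so the relationship is negative.
|r| = 0.698, which falls in the strong range.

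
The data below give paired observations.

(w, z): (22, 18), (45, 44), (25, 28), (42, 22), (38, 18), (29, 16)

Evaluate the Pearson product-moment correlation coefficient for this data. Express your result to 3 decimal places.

0.514

n = 6, Σw = 201, Σz = 146, Σw² = 7183, Σz² = 4108, Σwz = 5148
nΣwz − ΣwΣz = 30888 − 29346 = 1542
nΣw² − (Σw)² = 43098 − 40401 = 2697; nΣz² − (Σz)² = 24648 − 21316 = 3332
r = 1542 / √(2697 × 3332) = 1542 / 2997.7331 ≈ 0.514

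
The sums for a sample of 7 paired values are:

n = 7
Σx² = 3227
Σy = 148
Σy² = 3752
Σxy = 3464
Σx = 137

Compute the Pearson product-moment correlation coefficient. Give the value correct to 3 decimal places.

0.973

r = (nΣxy − ΣxΣy) / √[(nΣx² − (Σx)²)(nΣy² − (Σy)²)]
Numerator: 7×3464 − 137×148 = 3972
Denominator: √[(22589 − 18769)(26264 − 21904)] = √[3820 × 4360] = 4081.0783
r = 3972 / 4081.0783 ≈ 0.973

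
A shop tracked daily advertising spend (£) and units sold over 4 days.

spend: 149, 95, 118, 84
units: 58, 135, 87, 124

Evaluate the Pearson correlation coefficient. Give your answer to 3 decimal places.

-0.953

n = 4, Σx = 446, Σy = 404, Σx² = 52206, Σy² = 44534, Σxy = 42149
nΣxy − ΣxΣy = 168596 − 180184 = -11588
nΣx² − (Σx)² = 208824 − 198916 = 9908; nΣy² − (Σy)² = 178136 − 163216 = 14920
r = -11588 / √(9908 × 14920) = -11588 / 12158.4275 ≈ -0.953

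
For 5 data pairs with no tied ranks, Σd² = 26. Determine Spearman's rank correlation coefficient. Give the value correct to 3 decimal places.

-0.300

ρ = 1 − 6Σd² / [n(n²−1)] = 1 − 6×26 / (5×24)
  = 1 − 156/120 = 1 − 1.3000 ≈ -0.300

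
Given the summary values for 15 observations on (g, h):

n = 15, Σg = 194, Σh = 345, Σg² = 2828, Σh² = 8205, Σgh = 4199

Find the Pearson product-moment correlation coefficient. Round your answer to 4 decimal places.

-0.8962

r = (nΣgh − ΣgΣh) / √[(nΣg² − (Σg)²)(nΣh² − (Σh)²)]
Numerator: 15×4199 − 194×345 = -3945
Denominator: √[(42420 − 37636)(123075 − 119025)] = √[4784 × 4050] = 4401.7269
r = -3945 / 4401.7269 ≈ -0.8962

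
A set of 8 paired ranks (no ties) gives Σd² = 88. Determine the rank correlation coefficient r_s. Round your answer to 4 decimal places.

-0.0476

ρ = 1 − 6Σd² / [n(n²−1)] = 1 − 6×88 / (8×63)
  = 1 − 528/504 = 1 − 1.04762 ≈ -0.0476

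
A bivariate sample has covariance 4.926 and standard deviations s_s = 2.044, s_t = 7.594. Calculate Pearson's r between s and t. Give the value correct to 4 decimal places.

0.3174

r = Cov(s,t) / (s_s · s_t) = 4.926 / (2.044 × 7.594)
  = 4.926 / 15.5221 ≈ 0.3174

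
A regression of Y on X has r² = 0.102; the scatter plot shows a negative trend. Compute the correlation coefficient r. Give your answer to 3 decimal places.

-0.319

|r| = √0.102 = 0.319
The association is negative, so r = −0.319.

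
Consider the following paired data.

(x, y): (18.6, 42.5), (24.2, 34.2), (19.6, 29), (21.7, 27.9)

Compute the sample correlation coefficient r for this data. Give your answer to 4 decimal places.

-0.3425

n = 4, Σx = 84.1, Σy = 133.6, Σx² = 1786.65, Σy² = 4595.3, Σxy = 2791.97
nΣxy − ΣxΣy = 11167.88 − 11235.76 = -67.88
nΣx² − (Σx)² = 7146.6 − 7072.81 = 73.79; nΣy² − (Σy)² = 18381.2 − 17848.96 = 532.24
r = -67.88 / √(73.79 × 532.24) = -67.88 / 198.1767 ≈ -0.3425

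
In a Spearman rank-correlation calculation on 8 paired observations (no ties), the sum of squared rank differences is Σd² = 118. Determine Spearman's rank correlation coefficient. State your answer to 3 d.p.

-0.405

ρ = 1 − 6Σd² / [n(n²−1)] = 1 − 6×118 / (8×63)
  = 1 − 708/504 = 1 − 1.4048 ≈ -0.405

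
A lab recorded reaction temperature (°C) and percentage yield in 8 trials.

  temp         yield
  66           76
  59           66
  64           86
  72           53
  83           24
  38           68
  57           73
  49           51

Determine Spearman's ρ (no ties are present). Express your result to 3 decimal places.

-0.190

Rank temp: 6, 4, 5, 7, 8, 1, 3, 2
Rank yield: 7, 4, 8, 3, 1, 5, 6, 2
d = rank(temp) − rank(yield): -1, 0, -3, 4, 7, -4, -3, 0; Σd² = 100
ρ = 1 − 6Σd² / [n(n²−1)] = 1 − 6×100 / (8×63) = 1 − 600/504 ≈ -0.190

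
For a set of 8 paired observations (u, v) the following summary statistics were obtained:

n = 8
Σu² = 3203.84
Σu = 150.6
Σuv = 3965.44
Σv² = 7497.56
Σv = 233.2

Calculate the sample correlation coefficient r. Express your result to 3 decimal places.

-0.836

r = (nΣuv − ΣuΣv) / √[(nΣu² − (Σu)²)(nΣv² − (Σv)²)]
Numerator: 8×3965.44 − 150.6×233.2 = -3396.4
Denominator: √[(25630.72 − 22680.36)(59980.48 − 54382.24)] = √[2950.36 × 5598.24] = 4064.0895
r = -3396.4 / 4064.0895 ≈ -0.836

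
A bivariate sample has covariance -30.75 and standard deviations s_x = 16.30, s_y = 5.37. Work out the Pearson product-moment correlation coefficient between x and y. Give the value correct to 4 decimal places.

-0.3513

r = Cov(x,y) / (s_x · s_y) = -30.75 / (16.30 × 5.37)
  = -30.75 / 87.5310 ≈ -0.3513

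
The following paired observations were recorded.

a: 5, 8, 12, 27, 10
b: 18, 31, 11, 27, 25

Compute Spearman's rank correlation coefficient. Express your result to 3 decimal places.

0.000

Rank a: 1, 2, 4, 5, 3
Rank b: 2, 5, 1, 4, 3
d = rank(a) − rank(b): -1, -3, 3, 1, 0; Σd² = 20
ρ = 1 − 6Σd² / [n(n²−1)] = 1 − 6×20 / (5×24) = 1 − 120/120 ≈ 0.000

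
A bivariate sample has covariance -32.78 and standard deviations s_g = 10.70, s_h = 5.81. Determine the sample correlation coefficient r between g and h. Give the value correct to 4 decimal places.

-0.5273

r = Cov(g,h) / (s_g · s_h) = -32.78 / (10.70 × 5.81)
  = -32.78 / 62.1670 ≈ -0.5273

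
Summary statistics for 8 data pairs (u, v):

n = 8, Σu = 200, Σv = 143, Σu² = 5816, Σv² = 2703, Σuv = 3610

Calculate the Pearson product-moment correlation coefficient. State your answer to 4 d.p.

r = (nΣuv − ΣuΣv) / √[(nΣu² − (Σu)²)(nΣv² − (Σv)²)]
Numerator: 8×3610 − 200×143 = 280
Denominator: √[(46528 − 40000)(21624 − 20449)] = √[6528 × 1175] = 2769.5487
r = 280 / 2769.5487 ≈ 0.1011

0.1011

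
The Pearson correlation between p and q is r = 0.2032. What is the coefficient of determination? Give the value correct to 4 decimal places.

0.0413

r² = (0.2032)² = 0.0413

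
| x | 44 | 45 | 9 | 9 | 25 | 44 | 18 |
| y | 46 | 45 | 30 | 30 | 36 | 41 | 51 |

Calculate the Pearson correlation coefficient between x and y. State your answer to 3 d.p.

n = 7, Σx = 194, Σy = 279, Σx² = 7008, Σy² = 11519, Σxy = 8211
nΣxy − ΣxΣy = 57477 − 54126 = 3351
nΣx² − (Σx)² = 49056 − 37636 = 11420; nΣy² − (Σy)² = 80633 − 77841 = 2792
r = 3351 / √(11420 × 2792) = 3351 / 5646.6486 ≈ 0.593

0.593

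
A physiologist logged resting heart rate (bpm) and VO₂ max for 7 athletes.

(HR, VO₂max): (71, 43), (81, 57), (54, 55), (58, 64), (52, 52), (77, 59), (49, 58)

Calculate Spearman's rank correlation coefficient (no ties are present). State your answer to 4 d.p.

0.1071

Rank HR: 5, 7, 3, 4, 2, 6, 1
Rank VO₂max: 1, 4, 3, 7, 2, 6, 5
d = rank(HR) − rank(VO₂max): 4, 3, 0, -3, 0, 0, -4; Σd² = 50
ρ = 1 − 6Σd² / [n(n²−1)] = 1 − 6×50 / (7×48) = 1 − 300/336 ≈ 0.1071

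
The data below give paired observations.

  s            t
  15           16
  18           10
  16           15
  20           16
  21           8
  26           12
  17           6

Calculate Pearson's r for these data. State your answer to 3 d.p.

n = 7, Σs = 133, Σt = 83, Σs² = 2611, Σt² = 1081, Σst = 1562
nΣst − ΣsΣt = 10934 − 11039 = -105
nΣs² − (Σs)² = 18277 − 17689 = 588; nΣt² − (Σt)² = 7567 − 6889 = 678
r = -105 / √(588 × 678) = -105 / 631.3984 ≈ -0.166

-0.166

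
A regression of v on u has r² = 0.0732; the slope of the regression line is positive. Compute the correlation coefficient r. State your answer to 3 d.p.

|r| = √0.0732 = 0.271
The association is positive, so r = 0.271.

0.271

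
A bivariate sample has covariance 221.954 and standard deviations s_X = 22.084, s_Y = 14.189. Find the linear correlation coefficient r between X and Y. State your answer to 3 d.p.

0.708

r = Cov(X,Y) / (s_X · s_Y) = 221.954 / (22.084 × 14.189)
  = 221.954 / 313.3499 ≈ 0.708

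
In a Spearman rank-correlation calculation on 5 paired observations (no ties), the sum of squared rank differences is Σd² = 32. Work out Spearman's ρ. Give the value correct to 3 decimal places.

ρ = 1 − 6Σd² / [n(n²−1)] = 1 − 6×32 / (5×24)
  = 1 − 192/120 = 1 − 1.6000 ≈ -0.600

-0.600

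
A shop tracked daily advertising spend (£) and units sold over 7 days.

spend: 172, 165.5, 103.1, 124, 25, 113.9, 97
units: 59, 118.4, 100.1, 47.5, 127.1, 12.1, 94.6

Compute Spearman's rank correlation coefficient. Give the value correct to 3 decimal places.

-0.393

Rank spend: 7, 6, 3, 5, 1, 4, 2
Rank units: 3, 6, 5, 2, 7, 1, 4
d = rank(spend) − rank(units): 4, 0, -2, 3, -6, 3, -2; Σd² = 78
ρ = 1 − 6Σd² / [n(n²−1)] = 1 − 6×78 / (7×48) = 1 − 468/336 ≈ -0.393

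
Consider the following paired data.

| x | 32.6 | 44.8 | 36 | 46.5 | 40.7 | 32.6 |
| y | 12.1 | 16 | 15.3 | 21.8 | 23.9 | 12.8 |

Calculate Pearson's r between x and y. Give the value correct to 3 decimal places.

n = 6, Σx = 233.2, Σy = 101.9, Σx² = 9247.3, Σy² = 1846.79, Σxy = 4065.77
nΣxy − ΣxΣy = 24394.62 − 23763.08 = 631.54
nΣx² − (Σx)² = 55483.8 − 54382.24 = 1101.56; nΣy² − (Σy)² = 11080.74 − 10383.61 = 697.13
r = 631.54 / √(1101.56 × 697.13) = 631.54 / 876.3165 ≈ 0.721

0.721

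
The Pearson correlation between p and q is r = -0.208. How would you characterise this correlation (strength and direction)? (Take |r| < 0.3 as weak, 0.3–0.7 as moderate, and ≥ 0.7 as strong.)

weak negative

r = -0.208 < 0 so the relationship is negative.
|r| = 0.208, which falls in the weak range.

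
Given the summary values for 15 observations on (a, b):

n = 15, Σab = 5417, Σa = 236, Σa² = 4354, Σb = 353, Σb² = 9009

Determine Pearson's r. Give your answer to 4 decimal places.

r = (nΣab − ΣaΣb) / √[(nΣa² − (Σa)²)(nΣb² − (Σb)²)]
Numerator: 15×5417 − 236×353 = -2053
Denominator: √[(65310 − 55696)(135135 − 124609)] = √[9614 × 10526] = 10059.6702
r = -2053 / 10059.6702 ≈ -0.2041

-0.2041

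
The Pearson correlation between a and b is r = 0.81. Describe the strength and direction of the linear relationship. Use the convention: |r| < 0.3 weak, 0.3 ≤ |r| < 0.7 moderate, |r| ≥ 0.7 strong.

r = 0.81 > 0 so the relationship is positive.
|r| = 0.81, which falls in the strong range.

strong positive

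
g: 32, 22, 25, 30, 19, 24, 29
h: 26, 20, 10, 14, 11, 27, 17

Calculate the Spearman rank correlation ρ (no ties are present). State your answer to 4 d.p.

0.1786

Rank g: 7, 2, 4, 6, 1, 3, 5
Rank h: 6, 5, 1, 3, 2, 7, 4
d = rank(g) − rank(h): 1, -3, 3, 3, -1, -4, 1; Σd² = 46
ρ = 1 − 6Σd² / [n(n²−1)] = 1 − 6×46 / (7×48) = 1 − 276/336 ≈ 0.1786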